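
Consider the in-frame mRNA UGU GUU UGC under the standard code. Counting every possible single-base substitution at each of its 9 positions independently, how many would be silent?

5

Codon 1 (UGU, Cys): 1 synonymous substitution.
Codon 2 (GUU, Val): 3 synonymous substitutions.
Codon 3 (UGC, Cys): 1 synonymous substitution.
Total: 1 + 3 + 1 = 5.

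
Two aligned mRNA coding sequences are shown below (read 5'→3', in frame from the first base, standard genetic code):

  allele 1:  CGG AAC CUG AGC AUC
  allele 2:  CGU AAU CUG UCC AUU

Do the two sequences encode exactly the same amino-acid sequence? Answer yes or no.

yes

Codon 1: CGG Arg / CGU Arg — synonymous.
Codon 2: AAC Asn / AAU Asn — synonymous.
Codon 3: CUG Leu / CUG Leu — identical.
Codon 4: AGC Ser / UCC Ser — synonymous.
Codon 5: AUC Ile / AUU Ile — synonymous.
Nonsynonymous differences: 0 → same protein.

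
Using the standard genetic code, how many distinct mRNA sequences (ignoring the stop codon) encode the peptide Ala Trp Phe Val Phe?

Ala: 4 codons.
Trp: 1 codon.
Phe: 2 codons.
Val: 4 codons.
Phe: 2 codons.
4 × 1 × 2 × 4 × 2 = 64.

64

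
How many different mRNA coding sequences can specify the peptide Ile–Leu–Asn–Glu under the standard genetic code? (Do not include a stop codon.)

72

Ile: 3 codons.
Leu: 6 codons.
Asn: 2 codons.
Glu: 2 codons.
3 × 6 × 2 × 2 = 72.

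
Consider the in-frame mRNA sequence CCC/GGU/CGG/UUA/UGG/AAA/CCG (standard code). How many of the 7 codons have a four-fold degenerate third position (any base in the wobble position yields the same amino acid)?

Codon 1 CCC (Pro): third position 4-fold.
Codon 2 GGU (Gly): third position 4-fold.
Codon 3 CGG (Arg): third position 4-fold.
Codon 4 UUA (Leu): third position 2-fold.
Codon 5 UGG (Trp): third position 1-fold.
Codon 6 AAA (Lys): third position 2-fold.
Codon 7 CCG (Pro): third position 4-fold.
Four-fold degenerate third positions: 4.

4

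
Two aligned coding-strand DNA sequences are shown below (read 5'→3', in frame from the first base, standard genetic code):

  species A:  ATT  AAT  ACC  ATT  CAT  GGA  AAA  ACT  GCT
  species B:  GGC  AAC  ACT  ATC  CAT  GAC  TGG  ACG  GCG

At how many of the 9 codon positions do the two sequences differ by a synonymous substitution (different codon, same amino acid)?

Codon 1: ATT Ile / GGC Gly — nonsynonymous.
Codon 2: AAT Asn / AAC Asn — synonymous.
Codon 3: ACC Thr / ACT Thr — synonymous.
Codon 4: ATT Ile / ATC Ile — synonymous.
Codon 5: CAT His / CAT His — identical.
Codon 6: GGA Gly / GAC Asp — nonsynonymous.
Codon 7: AAA Lys / TGG Trp — nonsynonymous.
Codon 8: ACT Thr / ACG Thr — synonymous.
Codon 9: GCT Ala / GCG Ala — synonymous.
Synonymous differences: 5.

5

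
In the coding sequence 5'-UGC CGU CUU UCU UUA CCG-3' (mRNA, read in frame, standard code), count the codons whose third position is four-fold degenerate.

4

Codon 1 UGC (Cys): third position 2-fold.
Codon 2 CGU (Arg): third position 4-fold.
Codon 3 CUU (Leu): third position 4-fold.
Codon 4 UCU (Ser): third position 4-fold.
Codon 5 UUA (Leu): third position 2-fold.
Codon 6 CCG (Pro): third position 4-fold.
Four-fold degenerate third positions: 4.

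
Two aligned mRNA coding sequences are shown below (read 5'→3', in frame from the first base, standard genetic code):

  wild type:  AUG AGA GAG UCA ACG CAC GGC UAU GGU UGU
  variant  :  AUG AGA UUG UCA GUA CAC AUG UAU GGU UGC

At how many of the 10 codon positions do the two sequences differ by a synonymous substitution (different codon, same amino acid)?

Codon 1: AUG Met / AUG Met — identical.
Codon 2: AGA Arg / AGA Arg — identical.
Codon 3: GAG Glu / UUG Leu — nonsynonymous.
Codon 4: UCA Ser / UCA Ser — identical.
Codon 5: ACG Thr / GUA Val — nonsynonymous.
Codon 6: CAC His / CAC His — identical.
Codon 7: GGC Gly / AUG Met — nonsynonymous.
Codon 8: UAU Tyr / UAU Tyr — identical.
Codon 9: GGU Gly / GGU Gly — identical.
Codon 10: UGU Cys / UGC Cys — synonymous.
Synonymous differences: 1.

1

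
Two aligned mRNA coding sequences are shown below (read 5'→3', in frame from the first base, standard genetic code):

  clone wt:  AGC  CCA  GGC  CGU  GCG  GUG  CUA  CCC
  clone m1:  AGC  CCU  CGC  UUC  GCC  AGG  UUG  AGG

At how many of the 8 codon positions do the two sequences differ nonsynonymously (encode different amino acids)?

4

Codon 1: AGC Ser / AGC Ser — identical.
Codon 2: CCA Pro / CCU Pro — synonymous.
Codon 3: GGC Gly / CGC Arg — nonsynonymous.
Codon 4: CGU Arg / UUC Phe — nonsynonymous.
Codon 5: GCG Ala / GCC Ala — synonymous.
Codon 6: GUG Val / AGG Arg — nonsynonymous.
Codon 7: CUA Leu / UUG Leu — synonymous.
Codon 8: CCC Pro / AGG Arg — nonsynonymous.
Nonsynonymous differences: 4.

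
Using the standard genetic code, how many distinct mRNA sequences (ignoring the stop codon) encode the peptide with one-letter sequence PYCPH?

128

Pro: 4 codons.
Tyr: 2 codons.
Cys: 2 codons.
Pro: 4 codons.
His: 2 codons.
4 × 2 × 2 × 4 × 2 = 128.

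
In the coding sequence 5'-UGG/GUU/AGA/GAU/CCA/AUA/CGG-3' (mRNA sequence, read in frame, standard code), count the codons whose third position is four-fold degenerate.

Codon 1 UGG (Trp): third position 1-fold.
Codon 2 GUU (Val): third position 4-fold.
Codon 3 AGA (Arg): third position 2-fold.
Codon 4 GAU (Asp): third position 2-fold.
Codon 5 CCA (Pro): third position 4-fold.
Codon 6 AUA (Ile): third position 3-fold.
Codon 7 CGG (Arg): third position 4-fold.
Four-fold degenerate third positions: 3.

3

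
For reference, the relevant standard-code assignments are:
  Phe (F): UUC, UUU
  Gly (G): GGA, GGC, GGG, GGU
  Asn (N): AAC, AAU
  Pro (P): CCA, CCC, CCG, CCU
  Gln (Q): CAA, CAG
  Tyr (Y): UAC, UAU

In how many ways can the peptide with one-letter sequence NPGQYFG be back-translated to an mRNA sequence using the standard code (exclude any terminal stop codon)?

1024

Asn: 2 codons.
Pro: 4 codons.
Gly: 4 codons.
Gln: 2 codons.
Tyr: 2 codons.
Phe: 2 codons.
Gly: 4 codons.
2 × 4 × 4 × 2 × 2 × 2 × 4 = 1024.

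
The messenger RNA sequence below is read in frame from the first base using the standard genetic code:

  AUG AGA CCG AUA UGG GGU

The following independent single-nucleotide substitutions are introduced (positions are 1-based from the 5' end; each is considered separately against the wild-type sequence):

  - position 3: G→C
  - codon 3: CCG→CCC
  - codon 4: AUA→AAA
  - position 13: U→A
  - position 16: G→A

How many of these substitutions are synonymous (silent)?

Codon 1: AUG (Met) → AUC (Ile) — missense.
Codon 3: CCG (Pro) → CCC (Pro) — synonymous.
Codon 4: AUA (Ile) → AAA (Lys) — missense.
Codon 5: UGG (Trp) → AGG (Arg) — missense.
Codon 6: GGU (Gly) → AGU (Ser) — missense.
Synonymous: 1 of 5.

1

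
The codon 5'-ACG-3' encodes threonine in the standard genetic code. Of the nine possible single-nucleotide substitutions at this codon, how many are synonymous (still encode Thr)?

3

Position 1: none → 0 synonymous.
Position 2: none → 0 synonymous.
Position 3: ACU, ACC, ACA → 3 synonymous.
Total: 0 + 0 + 3 = 3.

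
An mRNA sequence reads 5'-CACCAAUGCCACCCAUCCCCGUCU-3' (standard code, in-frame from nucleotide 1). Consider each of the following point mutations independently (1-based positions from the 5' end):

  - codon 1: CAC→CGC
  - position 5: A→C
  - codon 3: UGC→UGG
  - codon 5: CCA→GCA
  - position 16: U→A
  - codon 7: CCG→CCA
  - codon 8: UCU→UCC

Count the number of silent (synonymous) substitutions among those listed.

Codon 1: CAC (His) → CGC (Arg) — missense.
Codon 2: CAA (Gln) → CCA (Pro) — missense.
Codon 3: UGC (Cys) → UGG (Trp) — missense.
Codon 5: CCA (Pro) → GCA (Ala) — missense.
Codon 6: UCC (Ser) → ACC (Thr) — missense.
Codon 7: CCG (Pro) → CCA (Pro) — synonymous.
Codon 8: UCU (Ser) → UCC (Ser) — synonymous.
Synonymous: 2 of 7.

2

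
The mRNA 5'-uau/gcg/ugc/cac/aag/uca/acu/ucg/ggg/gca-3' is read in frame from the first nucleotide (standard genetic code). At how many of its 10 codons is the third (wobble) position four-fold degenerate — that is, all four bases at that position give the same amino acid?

6

Codon 1 UAU (Tyr): third position 2-fold.
Codon 2 GCG (Ala): third position 4-fold.
Codon 3 UGC (Cys): third position 2-fold.
Codon 4 CAC (His): third position 2-fold.
Codon 5 AAG (Lys): third position 2-fold.
Codon 6 UCA (Ser): third position 4-fold.
Codon 7 ACU (Thr): third position 4-fold.
Codon 8 UCG (Ser): third position 4-fold.
Codon 9 GGG (Gly): third position 4-fold.
Codon 10 GCA (Ala): third position 4-fold.
Four-fold degenerate third positions: 6.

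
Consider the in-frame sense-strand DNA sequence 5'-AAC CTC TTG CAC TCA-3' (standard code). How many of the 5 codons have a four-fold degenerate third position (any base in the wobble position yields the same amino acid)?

Codon 1 AAC (Asn): third position 2-fold.
Codon 2 CTC (Leu): third position 4-fold.
Codon 3 TTG (Leu): third position 2-fold.
Codon 4 CAC (His): third position 2-fold.
Codon 5 TCA (Ser): third position 4-fold.
Four-fold degenerate third positions: 2.

2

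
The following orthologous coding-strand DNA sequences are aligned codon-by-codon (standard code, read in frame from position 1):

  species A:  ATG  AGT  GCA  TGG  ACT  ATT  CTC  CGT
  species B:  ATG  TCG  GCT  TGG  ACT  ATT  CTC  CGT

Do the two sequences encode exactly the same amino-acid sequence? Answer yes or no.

Codon 1: ATG Met / ATG Met — identical.
Codon 2: AGT Ser / TCG Ser — synonymous.
Codon 3: GCA Ala / GCT Ala — synonymous.
Codon 4: TGG Trp / TGG Trp — identical.
Codon 5: ACT Thr / ACT Thr — identical.
Codon 6: ATT Ile / ATT Ile — identical.
Codon 7: CTC Leu / CTC Leu — identical.
Codon 8: CGT Arg / CGT Arg — identical.
Nonsynonymous differences: 0 → same protein.

yes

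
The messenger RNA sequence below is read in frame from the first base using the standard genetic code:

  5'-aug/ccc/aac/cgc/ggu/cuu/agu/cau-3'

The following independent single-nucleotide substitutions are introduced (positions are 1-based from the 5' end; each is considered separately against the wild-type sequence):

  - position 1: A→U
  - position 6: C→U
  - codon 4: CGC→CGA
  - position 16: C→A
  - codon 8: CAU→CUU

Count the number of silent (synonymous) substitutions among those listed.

Codon 1: AUG (Met) → UUG (Leu) — missense.
Codon 2: CCC (Pro) → CCU (Pro) — synonymous.
Codon 4: CGC (Arg) → CGA (Arg) — synonymous.
Codon 6: CUU (Leu) → AUU (Ile) — missense.
Codon 8: CAU (His) → CUU (Leu) — missense.
Synonymous: 2 of 5.

2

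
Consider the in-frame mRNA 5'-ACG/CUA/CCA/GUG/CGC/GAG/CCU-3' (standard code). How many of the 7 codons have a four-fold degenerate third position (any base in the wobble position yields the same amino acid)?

Codon 1 ACG (Thr): third position 4-fold.
Codon 2 CUA (Leu): third position 4-fold.
Codon 3 CCA (Pro): third position 4-fold.
Codon 4 GUG (Val): third position 4-fold.
Codon 5 CGC (Arg): third position 4-fold.
Codon 6 GAG (Glu): third position 2-fold.
Codon 7 CCU (Pro): third position 4-fold.
Four-fold degenerate third positions: 6.

6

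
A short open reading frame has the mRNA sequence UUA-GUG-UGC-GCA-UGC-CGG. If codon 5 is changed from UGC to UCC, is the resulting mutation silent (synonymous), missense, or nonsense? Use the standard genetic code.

missense

Position 14 falls in codon 5: UGC → Cys.
After the substitution the codon is UCC → Ser.
Cys ≠ Ser, so this is a missense mutation.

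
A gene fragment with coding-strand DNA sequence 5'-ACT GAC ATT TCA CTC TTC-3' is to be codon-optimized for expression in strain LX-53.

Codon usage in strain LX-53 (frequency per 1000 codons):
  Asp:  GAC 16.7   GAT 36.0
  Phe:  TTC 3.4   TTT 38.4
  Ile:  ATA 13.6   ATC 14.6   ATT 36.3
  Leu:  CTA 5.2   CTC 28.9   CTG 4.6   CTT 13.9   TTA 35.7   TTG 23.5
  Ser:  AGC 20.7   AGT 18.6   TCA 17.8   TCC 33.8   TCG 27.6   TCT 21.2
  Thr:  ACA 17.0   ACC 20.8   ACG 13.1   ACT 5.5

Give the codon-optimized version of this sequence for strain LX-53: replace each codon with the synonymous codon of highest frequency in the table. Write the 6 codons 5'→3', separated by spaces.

Codon 1 (Thr): best is ACC at 20.8.
Codon 2 (Asp): best is GAT at 36.0.
Codon 3 (Ile): best is ATT at 36.3.
Codon 4 (Ser): best is TCC at 33.8.
Codon 5 (Leu): best is TTA at 35.7.
Codon 6 (Phe): best is TTT at 38.4.

ACC GAT ATT TCC TTA TTT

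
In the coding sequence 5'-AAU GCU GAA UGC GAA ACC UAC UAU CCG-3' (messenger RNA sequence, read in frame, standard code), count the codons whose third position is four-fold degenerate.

3

Codon 1 AAU (Asn): third position 2-fold.
Codon 2 GCU (Ala): third position 4-fold.
Codon 3 GAA (Glu): third position 2-fold.
Codon 4 UGC (Cys): third position 2-fold.
Codon 5 GAA (Glu): third position 2-fold.
Codon 6 ACC (Thr): third position 4-fold.
Codon 7 UAC (Tyr): third position 2-fold.
Codon 8 UAU (Tyr): third position 2-fold.
Codon 9 CCG (Pro): third position 4-fold.
Four-fold degenerate third positions: 3.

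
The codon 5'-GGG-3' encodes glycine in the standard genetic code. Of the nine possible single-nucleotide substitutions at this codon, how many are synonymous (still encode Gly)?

Position 1: none → 0 synonymous.
Position 2: none → 0 synonymous.
Position 3: GGT, GGC, GGA → 3 synonymous.
Total: 0 + 0 + 3 = 3.

3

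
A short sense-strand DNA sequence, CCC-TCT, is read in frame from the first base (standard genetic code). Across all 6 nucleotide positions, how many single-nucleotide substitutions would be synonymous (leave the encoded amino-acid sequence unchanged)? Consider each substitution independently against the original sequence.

Codon 1 (CCC, Pro): 3 synonymous substitutions.
Codon 2 (TCT, Ser): 3 synonymous substitutions.
Total: 3 + 3 = 6.

6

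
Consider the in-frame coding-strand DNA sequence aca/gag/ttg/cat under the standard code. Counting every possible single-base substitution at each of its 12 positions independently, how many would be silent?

Codon 1 (ACA, Thr): 3 synonymous substitutions.
Codon 2 (GAG, Glu): 1 synonymous substitution.
Codon 3 (TTG, Leu): 2 synonymous substitutions.
Codon 4 (CAT, His): 1 synonymous substitution.
Total: 3 + 1 + 2 + 1 = 7.

7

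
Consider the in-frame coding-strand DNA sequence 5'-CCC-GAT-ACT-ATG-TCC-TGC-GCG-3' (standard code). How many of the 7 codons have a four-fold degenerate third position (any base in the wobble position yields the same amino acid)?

4

Codon 1 CCC (Pro): third position 4-fold.
Codon 2 GAT (Asp): third position 2-fold.
Codon 3 ACT (Thr): third position 4-fold.
Codon 4 ATG (Met): third position 1-fold.
Codon 5 TCC (Ser): third position 4-fold.
Codon 6 TGC (Cys): third position 2-fold.
Codon 7 GCG (Ala): third position 4-fold.
Four-fold degenerate third positions: 4.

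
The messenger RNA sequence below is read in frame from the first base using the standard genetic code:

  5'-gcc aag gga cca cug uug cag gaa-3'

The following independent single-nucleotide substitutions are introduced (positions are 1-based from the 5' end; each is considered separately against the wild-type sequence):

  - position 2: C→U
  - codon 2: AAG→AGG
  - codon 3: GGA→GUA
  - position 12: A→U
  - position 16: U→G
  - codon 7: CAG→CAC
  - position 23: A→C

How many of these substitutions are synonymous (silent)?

1

Codon 1: GCC (Ala) → GUC (Val) — missense.
Codon 2: AAG (Lys) → AGG (Arg) — missense.
Codon 3: GGA (Gly) → GUA (Val) — missense.
Codon 4: CCA (Pro) → CCU (Pro) — synonymous.
Codon 6: UUG (Leu) → GUG (Val) — missense.
Codon 7: CAG (Gln) → CAC (His) — missense.
Codon 8: GAA (Glu) → GCA (Ala) — missense.
Synonymous: 1 of 7.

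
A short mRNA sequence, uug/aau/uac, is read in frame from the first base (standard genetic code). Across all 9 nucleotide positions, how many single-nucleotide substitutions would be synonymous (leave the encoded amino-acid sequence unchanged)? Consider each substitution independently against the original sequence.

4

Codon 1 (UUG, Leu): 2 synonymous substitutions.
Codon 2 (AAU, Asn): 1 synonymous substitution.
Codon 3 (UAC, Tyr): 1 synonymous substitution.
Total: 2 + 1 + 1 = 4.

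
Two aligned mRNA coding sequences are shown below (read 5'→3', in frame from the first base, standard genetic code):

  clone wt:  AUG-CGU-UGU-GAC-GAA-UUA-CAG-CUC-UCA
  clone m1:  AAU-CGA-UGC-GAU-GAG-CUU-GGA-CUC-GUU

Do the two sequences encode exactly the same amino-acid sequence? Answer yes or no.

no

Codon 1: AUG Met / AAU Asn — nonsynonymous.
Codon 2: CGU Arg / CGA Arg — synonymous.
Codon 3: UGU Cys / UGC Cys — synonymous.
Codon 4: GAC Asp / GAU Asp — synonymous.
Codon 5: GAA Glu / GAG Glu — synonymous.
Codon 6: UUA Leu / CUU Leu — synonymous.
Codon 7: CAG Gln / GGA Gly — nonsynonymous.
Codon 8: CUC Leu / CUC Leu — identical.
Codon 9: UCA Ser / GUU Val — nonsynonymous.
Nonsynonymous differences: 3 → different protein.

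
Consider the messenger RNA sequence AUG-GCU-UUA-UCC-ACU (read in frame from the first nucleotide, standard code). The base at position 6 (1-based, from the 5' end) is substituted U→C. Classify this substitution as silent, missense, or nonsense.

silent

Position 6 falls in codon 2: GCU → Ala.
After the substitution the codon is GCC → Ala.
Both encode Ala, so the change is synonymous.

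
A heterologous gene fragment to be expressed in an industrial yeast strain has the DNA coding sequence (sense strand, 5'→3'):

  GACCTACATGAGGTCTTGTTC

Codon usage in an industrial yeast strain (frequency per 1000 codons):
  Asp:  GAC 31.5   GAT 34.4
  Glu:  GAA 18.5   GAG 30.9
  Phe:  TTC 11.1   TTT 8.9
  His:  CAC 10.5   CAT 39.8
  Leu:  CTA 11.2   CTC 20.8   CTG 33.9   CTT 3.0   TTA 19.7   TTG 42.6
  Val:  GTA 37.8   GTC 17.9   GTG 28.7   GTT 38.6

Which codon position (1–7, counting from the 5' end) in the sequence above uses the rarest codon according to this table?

7

Codon 1 GAC (Asp): 31.5 per 1000.
Codon 2 CTA (Leu): 11.2 per 1000.
Codon 3 CAT (His): 39.8 per 1000.
Codon 4 GAG (Glu): 30.9 per 1000.
Codon 5 GTC (Val): 17.9 per 1000.
Codon 6 TTG (Leu): 42.6 per 1000.
Codon 7 TTC (Phe): 11.1 per 1000.
Lowest frequency is 11.1 at codon 7.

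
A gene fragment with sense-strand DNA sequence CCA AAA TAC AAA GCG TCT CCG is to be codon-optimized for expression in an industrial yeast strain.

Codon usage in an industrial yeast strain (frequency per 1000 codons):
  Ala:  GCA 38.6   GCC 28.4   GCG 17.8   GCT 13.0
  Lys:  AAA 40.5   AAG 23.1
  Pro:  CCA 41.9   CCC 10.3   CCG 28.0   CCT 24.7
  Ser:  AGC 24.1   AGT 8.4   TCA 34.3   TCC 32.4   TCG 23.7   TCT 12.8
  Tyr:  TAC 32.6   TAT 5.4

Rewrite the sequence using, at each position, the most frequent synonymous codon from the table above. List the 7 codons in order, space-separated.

CCA AAA TAC AAA GCA TCA CCA

Codon 1 (Pro): best is CCA at 41.9.
Codon 2 (Lys): best is AAA at 40.5.
Codon 3 (Tyr): best is TAC at 32.6.
Codon 4 (Lys): best is AAA at 40.5.
Codon 5 (Ala): best is GCA at 38.6.
Codon 6 (Ser): best is TCA at 34.3.
Codon 7 (Pro): best is CCA at 41.9.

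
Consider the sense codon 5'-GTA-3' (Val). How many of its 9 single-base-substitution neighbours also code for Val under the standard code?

3

Position 1: none → 0 synonymous.
Position 2: none → 0 synonymous.
Position 3: GTT, GTC, GTG → 3 synonymous.
Total: 0 + 0 + 3 = 3.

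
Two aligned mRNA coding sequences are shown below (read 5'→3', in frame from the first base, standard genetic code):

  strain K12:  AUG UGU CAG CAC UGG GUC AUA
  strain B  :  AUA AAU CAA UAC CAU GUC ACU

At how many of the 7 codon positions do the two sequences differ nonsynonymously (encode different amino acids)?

5

Codon 1: AUG Met / AUA Ile — nonsynonymous.
Codon 2: UGU Cys / AAU Asn — nonsynonymous.
Codon 3: CAG Gln / CAA Gln — synonymous.
Codon 4: CAC His / UAC Tyr — nonsynonymous.
Codon 5: UGG Trp / CAU His — nonsynonymous.
Codon 6: GUC Val / GUC Val — identical.
Codon 7: AUA Ile / ACU Thr — nonsynonymous.
Nonsynonymous differences: 5.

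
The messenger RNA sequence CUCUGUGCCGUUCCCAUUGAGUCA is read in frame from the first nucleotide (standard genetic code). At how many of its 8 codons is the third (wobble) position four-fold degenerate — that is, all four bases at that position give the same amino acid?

5

Codon 1 CUC (Leu): third position 4-fold.
Codon 2 UGU (Cys): third position 2-fold.
Codon 3 GCC (Ala): third position 4-fold.
Codon 4 GUU (Val): third position 4-fold.
Codon 5 CCC (Pro): third position 4-fold.
Codon 6 AUU (Ile): third position 3-fold.
Codon 7 GAG (Glu): third position 2-fold.
Codon 8 UCA (Ser): third position 4-fold.
Four-fold degenerate third positions: 5.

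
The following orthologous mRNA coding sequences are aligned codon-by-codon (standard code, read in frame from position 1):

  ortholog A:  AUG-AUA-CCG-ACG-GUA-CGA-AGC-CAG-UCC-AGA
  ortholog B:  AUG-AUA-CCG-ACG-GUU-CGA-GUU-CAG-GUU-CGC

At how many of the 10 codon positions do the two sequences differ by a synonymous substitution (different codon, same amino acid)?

Codon 1: AUG Met / AUG Met — identical.
Codon 2: AUA Ile / AUA Ile — identical.
Codon 3: CCG Pro / CCG Pro — identical.
Codon 4: ACG Thr / ACG Thr — identical.
Codon 5: GUA Val / GUU Val — synonymous.
Codon 6: CGA Arg / CGA Arg — identical.
Codon 7: AGC Ser / GUU Val — nonsynonymous.
Codon 8: CAG Gln / CAG Gln — identical.
Codon 9: UCC Ser / GUU Val — nonsynonymous.
Codon 10: AGA Arg / CGC Arg — synonymous.
Synonymous differences: 2.

2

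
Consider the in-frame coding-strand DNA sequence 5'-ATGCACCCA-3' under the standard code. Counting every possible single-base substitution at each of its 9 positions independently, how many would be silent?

Codon 1 (ATG, Met): 0 synonymous substitutions.
Codon 2 (CAC, His): 1 synonymous substitution.
Codon 3 (CCA, Pro): 3 synonymous substitutions.
Total: 0 + 1 + 3 = 4.

4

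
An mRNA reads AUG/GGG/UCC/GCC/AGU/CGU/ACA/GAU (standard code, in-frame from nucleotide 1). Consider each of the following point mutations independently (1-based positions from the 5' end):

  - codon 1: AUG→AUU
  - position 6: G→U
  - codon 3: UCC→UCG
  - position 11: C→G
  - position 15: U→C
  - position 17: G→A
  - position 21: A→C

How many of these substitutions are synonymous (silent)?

4

Codon 1: AUG (Met) → AUU (Ile) — missense.
Codon 2: GGG (Gly) → GGU (Gly) — synonymous.
Codon 3: UCC (Ser) → UCG (Ser) — synonymous.
Codon 4: GCC (Ala) → GGC (Gly) — missense.
Codon 5: AGU (Ser) → AGC (Ser) — synonymous.
Codon 6: CGU (Arg) → CAU (His) — missense.
Codon 7: ACA (Thr) → ACC (Thr) — synonymous.
Synonymous: 4 of 7.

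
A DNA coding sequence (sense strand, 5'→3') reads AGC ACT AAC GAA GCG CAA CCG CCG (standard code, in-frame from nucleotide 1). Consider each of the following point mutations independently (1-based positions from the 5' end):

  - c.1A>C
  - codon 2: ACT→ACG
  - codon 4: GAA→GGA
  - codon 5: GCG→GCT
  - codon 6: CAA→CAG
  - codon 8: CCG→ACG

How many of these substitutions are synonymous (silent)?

Codon 1: AGC (Ser) → CGC (Arg) — missense.
Codon 2: ACT (Thr) → ACG (Thr) — synonymous.
Codon 4: GAA (Glu) → GGA (Gly) — missense.
Codon 5: GCG (Ala) → GCT (Ala) — synonymous.
Codon 6: CAA (Gln) → CAG (Gln) — synonymous.
Codon 8: CCG (Pro) → ACG (Thr) — missense.
Synonymous: 3 of 6.

3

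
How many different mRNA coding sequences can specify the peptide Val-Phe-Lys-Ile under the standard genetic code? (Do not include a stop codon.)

48

Val: 4 codons.
Phe: 2 codons.
Lys: 2 codons.
Ile: 3 codons.
4 × 2 × 2 × 3 = 48.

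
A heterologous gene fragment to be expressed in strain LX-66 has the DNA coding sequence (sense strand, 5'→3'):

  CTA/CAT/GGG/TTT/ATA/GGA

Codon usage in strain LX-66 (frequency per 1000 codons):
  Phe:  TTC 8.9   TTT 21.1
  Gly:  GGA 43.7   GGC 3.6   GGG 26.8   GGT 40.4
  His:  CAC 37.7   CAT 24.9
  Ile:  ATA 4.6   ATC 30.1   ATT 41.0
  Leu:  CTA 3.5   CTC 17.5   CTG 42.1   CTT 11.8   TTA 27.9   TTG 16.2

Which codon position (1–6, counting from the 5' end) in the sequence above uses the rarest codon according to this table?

1

Codon 1 CTA (Leu): 3.5 per 1000.
Codon 2 CAT (His): 24.9 per 1000.
Codon 3 GGG (Gly): 26.8 per 1000.
Codon 4 TTT (Phe): 21.1 per 1000.
Codon 5 ATA (Ile): 4.6 per 1000.
Codon 6 GGA (Gly): 43.7 per 1000.
Lowest frequency is 3.5 at codon 1.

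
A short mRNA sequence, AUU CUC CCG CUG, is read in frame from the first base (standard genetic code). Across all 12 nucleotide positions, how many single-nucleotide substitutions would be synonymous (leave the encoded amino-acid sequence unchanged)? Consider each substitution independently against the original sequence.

12

Codon 1 (AUU, Ile): 2 synonymous substitutions.
Codon 2 (CUC, Leu): 3 synonymous substitutions.
Codon 3 (CCG, Pro): 3 synonymous substitutions.
Codon 4 (CUG, Leu): 4 synonymous substitutions.
Total: 2 + 3 + 3 + 4 = 12.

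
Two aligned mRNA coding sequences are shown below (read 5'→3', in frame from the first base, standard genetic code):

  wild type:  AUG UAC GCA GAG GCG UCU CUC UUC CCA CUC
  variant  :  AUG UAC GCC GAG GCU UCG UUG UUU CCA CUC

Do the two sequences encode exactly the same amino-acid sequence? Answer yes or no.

Codon 1: AUG Met / AUG Met — identical.
Codon 2: UAC Tyr / UAC Tyr — identical.
Codon 3: GCA Ala / GCC Ala — synonymous.
Codon 4: GAG Glu / GAG Glu — identical.
Codon 5: GCG Ala / GCU Ala — synonymous.
Codon 6: UCU Ser / UCG Ser — synonymous.
Codon 7: CUC Leu / UUG Leu — synonymous.
Codon 8: UUC Phe / UUU Phe — synonymous.
Codon 9: CCA Pro / CCA Pro — identical.
Codon 10: CUC Leu / CUC Leu — identical.
Nonsynonymous differences: 0 → same protein.

yes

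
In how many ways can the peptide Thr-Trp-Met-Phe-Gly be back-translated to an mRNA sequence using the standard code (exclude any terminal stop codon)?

Thr: 4 codons.
Trp: 1 codon.
Met: 1 codon.
Phe: 2 codons.
Gly: 4 codons.
4 × 1 × 1 × 2 × 4 = 32.

32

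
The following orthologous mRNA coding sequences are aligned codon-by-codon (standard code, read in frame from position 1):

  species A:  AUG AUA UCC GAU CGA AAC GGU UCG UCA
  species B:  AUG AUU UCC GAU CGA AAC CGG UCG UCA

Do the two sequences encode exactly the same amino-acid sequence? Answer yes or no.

Codon 1: AUG Met / AUG Met — identical.
Codon 2: AUA Ile / AUU Ile — synonymous.
Codon 3: UCC Ser / UCC Ser — identical.
Codon 4: GAU Asp / GAU Asp — identical.
Codon 5: CGA Arg / CGA Arg — identical.
Codon 6: AAC Asn / AAC Asn — identical.
Codon 7: GGU Gly / CGG Arg — nonsynonymous.
Codon 8: UCG Ser / UCG Ser — identical.
Codon 9: UCA Ser / UCA Ser — identical.
Nonsynonymous differences: 1 → different protein.

no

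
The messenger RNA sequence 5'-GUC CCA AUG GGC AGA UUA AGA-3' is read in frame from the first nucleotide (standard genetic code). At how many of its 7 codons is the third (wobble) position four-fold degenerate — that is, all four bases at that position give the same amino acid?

Codon 1 GUC (Val): third position 4-fold.
Codon 2 CCA (Pro): third position 4-fold.
Codon 3 AUG (Met): third position 1-fold.
Codon 4 GGC (Gly): third position 4-fold.
Codon 5 AGA (Arg): third position 2-fold.
Codon 6 UUA (Leu): third position 2-fold.
Codon 7 AGA (Arg): third position 2-fold.
Four-fold degenerate third positions: 3.

3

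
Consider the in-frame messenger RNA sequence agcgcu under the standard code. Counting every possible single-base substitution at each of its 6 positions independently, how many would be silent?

Codon 1 (AGC, Ser): 1 synonymous substitution.
Codon 2 (GCU, Ala): 3 synonymous substitutions.
Total: 1 + 3 = 4.

4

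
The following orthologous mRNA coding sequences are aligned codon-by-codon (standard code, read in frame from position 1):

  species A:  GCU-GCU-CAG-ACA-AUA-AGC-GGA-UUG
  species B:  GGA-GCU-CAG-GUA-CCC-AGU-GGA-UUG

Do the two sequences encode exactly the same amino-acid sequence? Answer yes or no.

no

Codon 1: GCU Ala / GGA Gly — nonsynonymous.
Codon 2: GCU Ala / GCU Ala — identical.
Codon 3: CAG Gln / CAG Gln — identical.
Codon 4: ACA Thr / GUA Val — nonsynonymous.
Codon 5: AUA Ile / CCC Pro — nonsynonymous.
Codon 6: AGC Ser / AGU Ser — synonymous.
Codon 7: GGA Gly / GGA Gly — identical.
Codon 8: UUG Leu / UUG Leu — identical.
Nonsynonymous differences: 3 → different protein.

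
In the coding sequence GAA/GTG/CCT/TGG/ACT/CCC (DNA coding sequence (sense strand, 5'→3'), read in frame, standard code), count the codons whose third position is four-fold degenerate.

Codon 1 GAA (Glu): third position 2-fold.
Codon 2 GTG (Val): third position 4-fold.
Codon 3 CCT (Pro): third position 4-fold.
Codon 4 TGG (Trp): third position 1-fold.
Codon 5 ACT (Thr): third position 4-fold.
Codon 6 CCC (Pro): third position 4-fold.
Four-fold degenerate third positions: 4.

4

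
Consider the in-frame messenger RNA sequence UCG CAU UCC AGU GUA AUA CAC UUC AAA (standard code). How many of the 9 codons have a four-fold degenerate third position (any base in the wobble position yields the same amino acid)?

3

Codon 1 UCG (Ser): third position 4-fold.
Codon 2 CAU (His): third position 2-fold.
Codon 3 UCC (Ser): third position 4-fold.
Codon 4 AGU (Ser): third position 2-fold.
Codon 5 GUA (Val): third position 4-fold.
Codon 6 AUA (Ile): third position 3-fold.
Codon 7 CAC (His): third position 2-fold.
Codon 8 UUC (Phe): third position 2-fold.
Codon 9 AAA (Lys): third position 2-fold.
Four-fold degenerate third positions: 3.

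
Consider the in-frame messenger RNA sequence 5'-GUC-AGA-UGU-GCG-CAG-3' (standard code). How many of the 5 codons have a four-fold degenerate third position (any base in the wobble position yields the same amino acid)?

2

Codon 1 GUC (Val): third position 4-fold.
Codon 2 AGA (Arg): third position 2-fold.
Codon 3 UGU (Cys): third position 2-fold.
Codon 4 GCG (Ala): third position 4-fold.
Codon 5 CAG (Gln): third position 2-fold.
Four-fold degenerate third positions: 2.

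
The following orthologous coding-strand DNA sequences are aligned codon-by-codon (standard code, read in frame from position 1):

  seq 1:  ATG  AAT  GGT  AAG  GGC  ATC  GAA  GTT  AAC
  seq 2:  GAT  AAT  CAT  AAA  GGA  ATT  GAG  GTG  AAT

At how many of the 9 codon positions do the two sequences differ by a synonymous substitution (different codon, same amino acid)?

Codon 1: ATG Met / GAT Asp — nonsynonymous.
Codon 2: AAT Asn / AAT Asn — identical.
Codon 3: GGT Gly / CAT His — nonsynonymous.
Codon 4: AAG Lys / AAA Lys — synonymous.
Codon 5: GGC Gly / GGA Gly — synonymous.
Codon 6: ATC Ile / ATT Ile — synonymous.
Codon 7: GAA Glu / GAG Glu — synonymous.
Codon 8: GTT Val / GTG Val — synonymous.
Codon 9: AAC Asn / AAT Asn — synonymous.
Synonymous differences: 6.

6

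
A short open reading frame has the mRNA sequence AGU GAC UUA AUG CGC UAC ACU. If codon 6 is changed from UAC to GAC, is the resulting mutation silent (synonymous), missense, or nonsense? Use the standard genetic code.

Position 16 falls in codon 6: UAC → Tyr.
After the substitution the codon is GAC → Asp.
Tyr ≠ Asp, so this is a missense mutation.

missense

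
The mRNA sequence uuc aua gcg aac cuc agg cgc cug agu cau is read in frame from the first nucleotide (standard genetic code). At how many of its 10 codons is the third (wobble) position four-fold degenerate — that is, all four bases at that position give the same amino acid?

4

Codon 1 UUC (Phe): third position 2-fold.
Codon 2 AUA (Ile): third position 3-fold.
Codon 3 GCG (Ala): third position 4-fold.
Codon 4 AAC (Asn): third position 2-fold.
Codon 5 CUC (Leu): third position 4-fold.
Codon 6 AGG (Arg): third position 2-fold.
Codon 7 CGC (Arg): third position 4-fold.
Codon 8 CUG (Leu): third position 4-fold.
Codon 9 AGU (Ser): third position 2-fold.
Codon 10 CAU (His): third position 2-fold.
Four-fold degenerate third positions: 4.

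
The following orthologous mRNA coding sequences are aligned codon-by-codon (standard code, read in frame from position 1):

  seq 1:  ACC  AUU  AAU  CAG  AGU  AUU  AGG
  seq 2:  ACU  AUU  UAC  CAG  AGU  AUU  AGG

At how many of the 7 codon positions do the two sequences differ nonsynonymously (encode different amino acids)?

Codon 1: ACC Thr / ACU Thr — synonymous.
Codon 2: AUU Ile / AUU Ile — identical.
Codon 3: AAU Asn / UAC Tyr — nonsynonymous.
Codon 4: CAG Gln / CAG Gln — identical.
Codon 5: AGU Ser / AGU Ser — identical.
Codon 6: AUU Ile / AUU Ile — identical.
Codon 7: AGG Arg / AGG Arg — identical.
Nonsynonymous differences: 1.

1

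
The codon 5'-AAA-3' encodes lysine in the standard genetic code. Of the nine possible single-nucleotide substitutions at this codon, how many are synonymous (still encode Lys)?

Position 1: none → 0 synonymous.
Position 2: none → 0 synonymous.
Position 3: AAG → 1 synonymous.
Total: 0 + 0 + 1 = 1.

1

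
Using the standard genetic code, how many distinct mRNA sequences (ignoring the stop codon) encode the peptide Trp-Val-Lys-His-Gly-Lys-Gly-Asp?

Trp: 1 codon.
Val: 4 codons.
Lys: 2 codons.
His: 2 codons.
Gly: 4 codons.
Lys: 2 codons.
Gly: 4 codons.
Asp: 2 codons.
1 × 4 × 2 × 2 × 4 × 2 × 4 × 2 = 1024.

1024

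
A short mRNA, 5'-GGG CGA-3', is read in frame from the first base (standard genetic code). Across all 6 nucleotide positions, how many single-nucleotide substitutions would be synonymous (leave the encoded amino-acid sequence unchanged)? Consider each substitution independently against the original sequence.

Codon 1 (GGG, Gly): 3 synonymous substitutions.
Codon 2 (CGA, Arg): 4 synonymous substitutions.
Total: 3 + 4 = 7.

7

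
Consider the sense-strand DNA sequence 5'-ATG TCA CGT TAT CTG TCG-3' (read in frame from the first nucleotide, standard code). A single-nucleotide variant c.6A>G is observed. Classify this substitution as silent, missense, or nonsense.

Position 6 falls in codon 2: TCA → Ser.
After the substitution the codon is TCG → Ser.
Both encode Ser, so the change is synonymous.

silent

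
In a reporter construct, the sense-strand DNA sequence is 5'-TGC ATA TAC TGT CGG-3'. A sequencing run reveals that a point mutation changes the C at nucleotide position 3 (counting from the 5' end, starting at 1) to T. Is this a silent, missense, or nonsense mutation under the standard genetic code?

silent

Position 3 falls in codon 1: TGC → Cys.
After the substitution the codon is TGT → Cys.
Both encode Cys, so the change is synonymous.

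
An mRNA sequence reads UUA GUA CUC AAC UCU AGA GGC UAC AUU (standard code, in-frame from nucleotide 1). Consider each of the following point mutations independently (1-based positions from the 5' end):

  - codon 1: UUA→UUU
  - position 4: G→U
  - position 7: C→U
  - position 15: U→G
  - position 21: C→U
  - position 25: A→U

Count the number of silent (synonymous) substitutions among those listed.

Codon 1: UUA (Leu) → UUU (Phe) — missense.
Codon 2: GUA (Val) → UUA (Leu) — missense.
Codon 3: CUC (Leu) → UUC (Phe) — missense.
Codon 5: UCU (Ser) → UCG (Ser) — synonymous.
Codon 7: GGC (Gly) → GGU (Gly) — synonymous.
Codon 9: AUU (Ile) → UUU (Phe) — missense.
Synonymous: 2 of 6.

2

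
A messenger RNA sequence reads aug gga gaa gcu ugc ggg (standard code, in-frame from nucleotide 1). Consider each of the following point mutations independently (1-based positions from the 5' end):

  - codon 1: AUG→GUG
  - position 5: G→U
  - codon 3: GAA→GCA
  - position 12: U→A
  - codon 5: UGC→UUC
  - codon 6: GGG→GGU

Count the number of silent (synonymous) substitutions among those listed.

Codon 1: AUG (Met) → GUG (Val) — missense.
Codon 2: GGA (Gly) → GUA (Val) — missense.
Codon 3: GAA (Glu) → GCA (Ala) — missense.
Codon 4: GCU (Ala) → GCA (Ala) — synonymous.
Codon 5: UGC (Cys) → UUC (Phe) — missense.
Codon 6: GGG (Gly) → GGU (Gly) — synonymous.
Synonymous: 2 of 6.

2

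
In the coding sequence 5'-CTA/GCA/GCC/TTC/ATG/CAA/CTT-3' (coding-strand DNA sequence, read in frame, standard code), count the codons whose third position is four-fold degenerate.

Codon 1 CTA (Leu): third position 4-fold.
Codon 2 GCA (Ala): third position 4-fold.
Codon 3 GCC (Ala): third position 4-fold.
Codon 4 TTC (Phe): third position 2-fold.
Codon 5 ATG (Met): third position 1-fold.
Codon 6 CAA (Gln): third position 2-fold.
Codon 7 CTT (Leu): third position 4-fold.
Four-fold degenerate third positions: 4.

4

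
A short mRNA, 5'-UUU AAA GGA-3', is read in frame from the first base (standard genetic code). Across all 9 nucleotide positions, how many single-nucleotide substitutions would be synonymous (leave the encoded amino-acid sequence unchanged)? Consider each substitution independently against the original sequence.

5

Codon 1 (UUU, Phe): 1 synonymous substitution.
Codon 2 (AAA, Lys): 1 synonymous substitution.
Codon 3 (GGA, Gly): 3 synonymous substitutions.
Total: 1 + 1 + 3 = 5.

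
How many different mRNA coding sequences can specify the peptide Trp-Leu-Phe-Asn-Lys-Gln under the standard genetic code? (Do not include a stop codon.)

Trp: 1 codon.
Leu: 6 codons.
Phe: 2 codons.
Asn: 2 codons.
Lys: 2 codons.
Gln: 2 codons.
1 × 6 × 2 × 2 × 2 × 2 = 96.

96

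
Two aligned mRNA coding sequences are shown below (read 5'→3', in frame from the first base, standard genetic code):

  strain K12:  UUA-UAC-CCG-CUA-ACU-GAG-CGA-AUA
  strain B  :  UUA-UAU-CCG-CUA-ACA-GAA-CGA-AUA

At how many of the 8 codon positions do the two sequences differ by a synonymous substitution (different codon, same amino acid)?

3

Codon 1: UUA Leu / UUA Leu — identical.
Codon 2: UAC Tyr / UAU Tyr — synonymous.
Codon 3: CCG Pro / CCG Pro — identical.
Codon 4: CUA Leu / CUA Leu — identical.
Codon 5: ACU Thr / ACA Thr — synonymous.
Codon 6: GAG Glu / GAA Glu — synonymous.
Codon 7: CGA Arg / CGA Arg — identical.
Codon 8: AUA Ile / AUA Ile — identical.
Synonymous differences: 3.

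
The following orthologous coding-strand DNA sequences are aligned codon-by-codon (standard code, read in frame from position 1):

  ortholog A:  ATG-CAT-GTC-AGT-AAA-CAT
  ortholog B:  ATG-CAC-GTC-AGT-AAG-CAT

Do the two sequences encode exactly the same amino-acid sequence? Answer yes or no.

yes

Codon 1: ATG Met / ATG Met — identical.
Codon 2: CAT His / CAC His — synonymous.
Codon 3: GTC Val / GTC Val — identical.
Codon 4: AGT Ser / AGT Ser — identical.
Codon 5: AAA Lys / AAG Lys — synonymous.
Codon 6: CAT His / CAT His — identical.
Nonsynonymous differences: 0 → same protein.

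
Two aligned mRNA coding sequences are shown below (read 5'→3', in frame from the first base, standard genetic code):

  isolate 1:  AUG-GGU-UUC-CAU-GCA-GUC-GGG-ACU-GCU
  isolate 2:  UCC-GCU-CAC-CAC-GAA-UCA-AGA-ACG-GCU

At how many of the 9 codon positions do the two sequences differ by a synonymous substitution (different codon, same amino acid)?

Codon 1: AUG Met / UCC Ser — nonsynonymous.
Codon 2: GGU Gly / GCU Ala — nonsynonymous.
Codon 3: UUC Phe / CAC His — nonsynonymous.
Codon 4: CAU His / CAC His — synonymous.
Codon 5: GCA Ala / GAA Glu — nonsynonymous.
Codon 6: GUC Val / UCA Ser — nonsynonymous.
Codon 7: GGG Gly / AGA Arg — nonsynonymous.
Codon 8: ACU Thr / ACG Thr — synonymous.
Codon 9: GCU Ala / GCU Ala — identical.
Synonymous differences: 2.

2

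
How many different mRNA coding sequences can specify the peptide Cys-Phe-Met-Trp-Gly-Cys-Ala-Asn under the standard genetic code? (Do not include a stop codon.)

256

Cys: 2 codons.
Phe: 2 codons.
Met: 1 codon.
Trp: 1 codon.
Gly: 4 codons.
Cys: 2 codons.
Ala: 4 codons.
Asn: 2 codons.
2 × 2 × 1 × 1 × 4 × 2 × 4 × 2 = 256.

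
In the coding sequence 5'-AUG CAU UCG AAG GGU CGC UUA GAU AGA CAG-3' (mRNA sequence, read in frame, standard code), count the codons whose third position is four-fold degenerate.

3

Codon 1 AUG (Met): third position 1-fold.
Codon 2 CAU (His): third position 2-fold.
Codon 3 UCG (Ser): third position 4-fold.
Codon 4 AAG (Lys): third position 2-fold.
Codon 5 GGU (Gly): third position 4-fold.
Codon 6 CGC (Arg): third position 4-fold.
Codon 7 UUA (Leu): third position 2-fold.
Codon 8 GAU (Asp): third position 2-fold.
Codon 9 AGA (Arg): third position 2-fold.
Codon 10 CAG (Gln): third position 2-fold.
Four-fold degenerate third positions: 3.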